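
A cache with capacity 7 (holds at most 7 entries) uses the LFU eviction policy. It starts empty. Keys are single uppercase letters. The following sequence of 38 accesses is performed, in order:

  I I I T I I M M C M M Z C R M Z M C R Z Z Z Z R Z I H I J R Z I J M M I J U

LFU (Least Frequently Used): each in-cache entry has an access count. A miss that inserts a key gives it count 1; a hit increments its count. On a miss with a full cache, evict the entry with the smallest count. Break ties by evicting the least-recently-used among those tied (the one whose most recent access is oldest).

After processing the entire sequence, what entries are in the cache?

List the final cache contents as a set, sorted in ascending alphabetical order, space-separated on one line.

Answer: C I J M R U Z

Derivation:
LFU simulation (capacity=7):
  1. access I: MISS. Cache: [I(c=1)]
  2. access I: HIT, count now 2. Cache: [I(c=2)]
  3. access I: HIT, count now 3. Cache: [I(c=3)]
  4. access T: MISS. Cache: [T(c=1) I(c=3)]
  5. access I: HIT, count now 4. Cache: [T(c=1) I(c=4)]
  6. access I: HIT, count now 5. Cache: [T(c=1) I(c=5)]
  7. access M: MISS. Cache: [T(c=1) M(c=1) I(c=5)]
  8. access M: HIT, count now 2. Cache: [T(c=1) M(c=2) I(c=5)]
  9. access C: MISS. Cache: [T(c=1) C(c=1) M(c=2) I(c=5)]
  10. access M: HIT, count now 3. Cache: [T(c=1) C(c=1) M(c=3) I(c=5)]
  11. access M: HIT, count now 4. Cache: [T(c=1) C(c=1) M(c=4) I(c=5)]
  12. access Z: MISS. Cache: [T(c=1) C(c=1) Z(c=1) M(c=4) I(c=5)]
  13. access C: HIT, count now 2. Cache: [T(c=1) Z(c=1) C(c=2) M(c=4) I(c=5)]
  14. access R: MISS. Cache: [T(c=1) Z(c=1) R(c=1) C(c=2) M(c=4) I(c=5)]
  15. access M: HIT, count now 5. Cache: [T(c=1) Z(c=1) R(c=1) C(c=2) I(c=5) M(c=5)]
  16. access Z: HIT, count now 2. Cache: [T(c=1) R(c=1) C(c=2) Z(c=2) I(c=5) M(c=5)]
  17. access M: HIT, count now 6. Cache: [T(c=1) R(c=1) C(c=2) Z(c=2) I(c=5) M(c=6)]
  18. access C: HIT, count now 3. Cache: [T(c=1) R(c=1) Z(c=2) C(c=3) I(c=5) M(c=6)]
  19. access R: HIT, count now 2. Cache: [T(c=1) Z(c=2) R(c=2) C(c=3) I(c=5) M(c=6)]
  20. access Z: HIT, count now 3. Cache: [T(c=1) R(c=2) C(c=3) Z(c=3) I(c=5) M(c=6)]
  21. access Z: HIT, count now 4. Cache: [T(c=1) R(c=2) C(c=3) Z(c=4) I(c=5) M(c=6)]
  22. access Z: HIT, count now 5. Cache: [T(c=1) R(c=2) C(c=3) I(c=5) Z(c=5) M(c=6)]
  23. access Z: HIT, count now 6. Cache: [T(c=1) R(c=2) C(c=3) I(c=5) M(c=6) Z(c=6)]
  24. access R: HIT, count now 3. Cache: [T(c=1) C(c=3) R(c=3) I(c=5) M(c=6) Z(c=6)]
  25. access Z: HIT, count now 7. Cache: [T(c=1) C(c=3) R(c=3) I(c=5) M(c=6) Z(c=7)]
  26. access I: HIT, count now 6. Cache: [T(c=1) C(c=3) R(c=3) M(c=6) I(c=6) Z(c=7)]
  27. access H: MISS. Cache: [T(c=1) H(c=1) C(c=3) R(c=3) M(c=6) I(c=6) Z(c=7)]
  28. access I: HIT, count now 7. Cache: [T(c=1) H(c=1) C(c=3) R(c=3) M(c=6) Z(c=7) I(c=7)]
  29. access J: MISS, evict T(c=1). Cache: [H(c=1) J(c=1) C(c=3) R(c=3) M(c=6) Z(c=7) I(c=7)]
  30. access R: HIT, count now 4. Cache: [H(c=1) J(c=1) C(c=3) R(c=4) M(c=6) Z(c=7) I(c=7)]
  31. access Z: HIT, count now 8. Cache: [H(c=1) J(c=1) C(c=3) R(c=4) M(c=6) I(c=7) Z(c=8)]
  32. access I: HIT, count now 8. Cache: [H(c=1) J(c=1) C(c=3) R(c=4) M(c=6) Z(c=8) I(c=8)]
  33. access J: HIT, count now 2. Cache: [H(c=1) J(c=2) C(c=3) R(c=4) M(c=6) Z(c=8) I(c=8)]
  34. access M: HIT, count now 7. Cache: [H(c=1) J(c=2) C(c=3) R(c=4) M(c=7) Z(c=8) I(c=8)]
  35. access M: HIT, count now 8. Cache: [H(c=1) J(c=2) C(c=3) R(c=4) Z(c=8) I(c=8) M(c=8)]
  36. access I: HIT, count now 9. Cache: [H(c=1) J(c=2) C(c=3) R(c=4) Z(c=8) M(c=8) I(c=9)]
  37. access J: HIT, count now 3. Cache: [H(c=1) C(c=3) J(c=3) R(c=4) Z(c=8) M(c=8) I(c=9)]
  38. access U: MISS, evict H(c=1). Cache: [U(c=1) C(c=3) J(c=3) R(c=4) Z(c=8) M(c=8) I(c=9)]
Total: 29 hits, 9 misses, 2 evictions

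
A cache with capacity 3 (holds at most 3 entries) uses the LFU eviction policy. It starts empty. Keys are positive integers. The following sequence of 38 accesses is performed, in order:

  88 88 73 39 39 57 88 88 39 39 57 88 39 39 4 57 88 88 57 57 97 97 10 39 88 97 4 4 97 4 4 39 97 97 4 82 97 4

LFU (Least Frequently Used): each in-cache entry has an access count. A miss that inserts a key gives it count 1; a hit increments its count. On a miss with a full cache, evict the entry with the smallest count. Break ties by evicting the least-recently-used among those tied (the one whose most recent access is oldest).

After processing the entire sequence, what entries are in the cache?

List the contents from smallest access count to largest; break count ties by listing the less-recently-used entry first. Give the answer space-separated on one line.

Answer: 4 88 39

Derivation:
LFU simulation (capacity=3):
  1. access 88: MISS. Cache: [88(c=1)]
  2. access 88: HIT, count now 2. Cache: [88(c=2)]
  3. access 73: MISS. Cache: [73(c=1) 88(c=2)]
  4. access 39: MISS. Cache: [73(c=1) 39(c=1) 88(c=2)]
  5. access 39: HIT, count now 2. Cache: [73(c=1) 88(c=2) 39(c=2)]
  6. access 57: MISS, evict 73(c=1). Cache: [57(c=1) 88(c=2) 39(c=2)]
  7. access 88: HIT, count now 3. Cache: [57(c=1) 39(c=2) 88(c=3)]
  8. access 88: HIT, count now 4. Cache: [57(c=1) 39(c=2) 88(c=4)]
  9. access 39: HIT, count now 3. Cache: [57(c=1) 39(c=3) 88(c=4)]
  10. access 39: HIT, count now 4. Cache: [57(c=1) 88(c=4) 39(c=4)]
  11. access 57: HIT, count now 2. Cache: [57(c=2) 88(c=4) 39(c=4)]
  12. access 88: HIT, count now 5. Cache: [57(c=2) 39(c=4) 88(c=5)]
  13. access 39: HIT, count now 5. Cache: [57(c=2) 88(c=5) 39(c=5)]
  14. access 39: HIT, count now 6. Cache: [57(c=2) 88(c=5) 39(c=6)]
  15. access 4: MISS, evict 57(c=2). Cache: [4(c=1) 88(c=5) 39(c=6)]
  16. access 57: MISS, evict 4(c=1). Cache: [57(c=1) 88(c=5) 39(c=6)]
  17. access 88: HIT, count now 6. Cache: [57(c=1) 39(c=6) 88(c=6)]
  18. access 88: HIT, count now 7. Cache: [57(c=1) 39(c=6) 88(c=7)]
  19. access 57: HIT, count now 2. Cache: [57(c=2) 39(c=6) 88(c=7)]
  20. access 57: HIT, count now 3. Cache: [57(c=3) 39(c=6) 88(c=7)]
  21. access 97: MISS, evict 57(c=3). Cache: [97(c=1) 39(c=6) 88(c=7)]
  22. access 97: HIT, count now 2. Cache: [97(c=2) 39(c=6) 88(c=7)]
  23. access 10: MISS, evict 97(c=2). Cache: [10(c=1) 39(c=6) 88(c=7)]
  24. access 39: HIT, count now 7. Cache: [10(c=1) 88(c=7) 39(c=7)]
  25. access 88: HIT, count now 8. Cache: [10(c=1) 39(c=7) 88(c=8)]
  26. access 97: MISS, evict 10(c=1). Cache: [97(c=1) 39(c=7) 88(c=8)]
  27. access 4: MISS, evict 97(c=1). Cache: [4(c=1) 39(c=7) 88(c=8)]
  28. access 4: HIT, count now 2. Cache: [4(c=2) 39(c=7) 88(c=8)]
  29. access 97: MISS, evict 4(c=2). Cache: [97(c=1) 39(c=7) 88(c=8)]
  30. access 4: MISS, evict 97(c=1). Cache: [4(c=1) 39(c=7) 88(c=8)]
  31. access 4: HIT, count now 2. Cache: [4(c=2) 39(c=7) 88(c=8)]
  32. access 39: HIT, count now 8. Cache: [4(c=2) 88(c=8) 39(c=8)]
  33. access 97: MISS, evict 4(c=2). Cache: [97(c=1) 88(c=8) 39(c=8)]
  34. access 97: HIT, count now 2. Cache: [97(c=2) 88(c=8) 39(c=8)]
  35. access 4: MISS, evict 97(c=2). Cache: [4(c=1) 88(c=8) 39(c=8)]
  36. access 82: MISS, evict 4(c=1). Cache: [82(c=1) 88(c=8) 39(c=8)]
  37. access 97: MISS, evict 82(c=1). Cache: [97(c=1) 88(c=8) 39(c=8)]
  38. access 4: MISS, evict 97(c=1). Cache: [4(c=1) 88(c=8) 39(c=8)]
Total: 21 hits, 17 misses, 14 evictions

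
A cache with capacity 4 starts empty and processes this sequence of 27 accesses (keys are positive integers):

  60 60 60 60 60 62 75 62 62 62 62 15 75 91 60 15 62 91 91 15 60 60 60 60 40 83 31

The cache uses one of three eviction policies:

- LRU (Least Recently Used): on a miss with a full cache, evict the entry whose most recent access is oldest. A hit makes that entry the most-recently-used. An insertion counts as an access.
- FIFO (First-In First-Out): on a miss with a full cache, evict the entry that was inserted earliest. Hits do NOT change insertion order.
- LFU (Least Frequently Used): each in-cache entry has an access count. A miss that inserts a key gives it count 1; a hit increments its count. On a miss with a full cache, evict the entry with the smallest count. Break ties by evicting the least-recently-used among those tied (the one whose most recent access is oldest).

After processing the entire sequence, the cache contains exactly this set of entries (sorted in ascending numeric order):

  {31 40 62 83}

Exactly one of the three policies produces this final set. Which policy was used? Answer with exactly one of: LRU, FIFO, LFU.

Answer: FIFO

Derivation:
Simulating under each policy and comparing final sets:
  LRU: final set = {31 40 60 83} -> differs
  FIFO: final set = {31 40 62 83} -> MATCHES target
  LFU: final set = {31 60 62 91} -> differs
Only FIFO produces the target set.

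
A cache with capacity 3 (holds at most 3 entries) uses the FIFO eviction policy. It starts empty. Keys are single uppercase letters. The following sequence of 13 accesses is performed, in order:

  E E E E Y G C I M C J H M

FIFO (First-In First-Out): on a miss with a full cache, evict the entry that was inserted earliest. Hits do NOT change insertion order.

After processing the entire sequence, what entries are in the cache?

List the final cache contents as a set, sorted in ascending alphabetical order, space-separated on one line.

FIFO simulation (capacity=3):
  1. access E: MISS. Cache (old->new): [E]
  2. access E: HIT. Cache (old->new): [E]
  3. access E: HIT. Cache (old->new): [E]
  4. access E: HIT. Cache (old->new): [E]
  5. access Y: MISS. Cache (old->new): [E Y]
  6. access G: MISS. Cache (old->new): [E Y G]
  7. access C: MISS, evict E. Cache (old->new): [Y G C]
  8. access I: MISS, evict Y. Cache (old->new): [G C I]
  9. access M: MISS, evict G. Cache (old->new): [C I M]
  10. access C: HIT. Cache (old->new): [C I M]
  11. access J: MISS, evict C. Cache (old->new): [I M J]
  12. access H: MISS, evict I. Cache (old->new): [M J H]
  13. access M: HIT. Cache (old->new): [M J H]
Total: 5 hits, 8 misses, 5 evictions

Answer: H J M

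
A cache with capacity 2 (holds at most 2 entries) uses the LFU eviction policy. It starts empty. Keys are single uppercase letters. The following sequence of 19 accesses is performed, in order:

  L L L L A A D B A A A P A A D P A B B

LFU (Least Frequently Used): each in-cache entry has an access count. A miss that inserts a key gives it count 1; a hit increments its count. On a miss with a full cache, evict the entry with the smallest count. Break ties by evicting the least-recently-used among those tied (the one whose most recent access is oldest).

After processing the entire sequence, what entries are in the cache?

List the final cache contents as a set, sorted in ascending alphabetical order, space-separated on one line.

Answer: B L

Derivation:
LFU simulation (capacity=2):
  1. access L: MISS. Cache: [L(c=1)]
  2. access L: HIT, count now 2. Cache: [L(c=2)]
  3. access L: HIT, count now 3. Cache: [L(c=3)]
  4. access L: HIT, count now 4. Cache: [L(c=4)]
  5. access A: MISS. Cache: [A(c=1) L(c=4)]
  6. access A: HIT, count now 2. Cache: [A(c=2) L(c=4)]
  7. access D: MISS, evict A(c=2). Cache: [D(c=1) L(c=4)]
  8. access B: MISS, evict D(c=1). Cache: [B(c=1) L(c=4)]
  9. access A: MISS, evict B(c=1). Cache: [A(c=1) L(c=4)]
  10. access A: HIT, count now 2. Cache: [A(c=2) L(c=4)]
  11. access A: HIT, count now 3. Cache: [A(c=3) L(c=4)]
  12. access P: MISS, evict A(c=3). Cache: [P(c=1) L(c=4)]
  13. access A: MISS, evict P(c=1). Cache: [A(c=1) L(c=4)]
  14. access A: HIT, count now 2. Cache: [A(c=2) L(c=4)]
  15. access D: MISS, evict A(c=2). Cache: [D(c=1) L(c=4)]
  16. access P: MISS, evict D(c=1). Cache: [P(c=1) L(c=4)]
  17. access A: MISS, evict P(c=1). Cache: [A(c=1) L(c=4)]
  18. access B: MISS, evict A(c=1). Cache: [B(c=1) L(c=4)]
  19. access B: HIT, count now 2. Cache: [B(c=2) L(c=4)]
Total: 8 hits, 11 misses, 9 evictions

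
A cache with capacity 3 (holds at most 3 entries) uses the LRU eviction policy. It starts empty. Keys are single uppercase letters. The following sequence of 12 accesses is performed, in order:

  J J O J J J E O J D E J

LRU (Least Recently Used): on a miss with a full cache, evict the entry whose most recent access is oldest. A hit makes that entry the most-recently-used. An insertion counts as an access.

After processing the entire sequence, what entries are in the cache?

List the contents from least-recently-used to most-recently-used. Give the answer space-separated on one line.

Answer: D E J

Derivation:
LRU simulation (capacity=3):
  1. access J: MISS. Cache (LRU->MRU): [J]
  2. access J: HIT. Cache (LRU->MRU): [J]
  3. access O: MISS. Cache (LRU->MRU): [J O]
  4. access J: HIT. Cache (LRU->MRU): [O J]
  5. access J: HIT. Cache (LRU->MRU): [O J]
  6. access J: HIT. Cache (LRU->MRU): [O J]
  7. access E: MISS. Cache (LRU->MRU): [O J E]
  8. access O: HIT. Cache (LRU->MRU): [J E O]
  9. access J: HIT. Cache (LRU->MRU): [E O J]
  10. access D: MISS, evict E. Cache (LRU->MRU): [O J D]
  11. access E: MISS, evict O. Cache (LRU->MRU): [J D E]
  12. access J: HIT. Cache (LRU->MRU): [D E J]
Total: 7 hits, 5 misses, 2 evictions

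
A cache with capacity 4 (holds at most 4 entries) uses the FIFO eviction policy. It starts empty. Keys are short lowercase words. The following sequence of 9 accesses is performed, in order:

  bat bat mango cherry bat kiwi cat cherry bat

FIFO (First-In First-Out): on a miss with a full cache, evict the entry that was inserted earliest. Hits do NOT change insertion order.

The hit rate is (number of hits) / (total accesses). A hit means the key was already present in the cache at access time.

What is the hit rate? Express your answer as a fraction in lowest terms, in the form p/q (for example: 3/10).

FIFO simulation (capacity=4):
  1. access bat: MISS. Cache (old->new): [bat]
  2. access bat: HIT. Cache (old->new): [bat]
  3. access mango: MISS. Cache (old->new): [bat mango]
  4. access cherry: MISS. Cache (old->new): [bat mango cherry]
  5. access bat: HIT. Cache (old->new): [bat mango cherry]
  6. access kiwi: MISS. Cache (old->new): [bat mango cherry kiwi]
  7. access cat: MISS, evict bat. Cache (old->new): [mango cherry kiwi cat]
  8. access cherry: HIT. Cache (old->new): [mango cherry kiwi cat]
  9. access bat: MISS, evict mango. Cache (old->new): [cherry kiwi cat bat]
Total: 3 hits, 6 misses, 2 evictions

Hit rate = 3/9 = 1/3

Answer: 1/3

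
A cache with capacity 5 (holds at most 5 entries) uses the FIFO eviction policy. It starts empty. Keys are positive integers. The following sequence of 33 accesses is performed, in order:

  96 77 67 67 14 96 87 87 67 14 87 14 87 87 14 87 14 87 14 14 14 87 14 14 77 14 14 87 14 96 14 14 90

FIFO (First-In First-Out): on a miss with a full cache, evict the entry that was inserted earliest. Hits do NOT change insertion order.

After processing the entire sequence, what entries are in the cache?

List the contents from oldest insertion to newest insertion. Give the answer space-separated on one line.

Answer: 77 67 14 87 90

Derivation:
FIFO simulation (capacity=5):
  1. access 96: MISS. Cache (old->new): [96]
  2. access 77: MISS. Cache (old->new): [96 77]
  3. access 67: MISS. Cache (old->new): [96 77 67]
  4. access 67: HIT. Cache (old->new): [96 77 67]
  5. access 14: MISS. Cache (old->new): [96 77 67 14]
  6. access 96: HIT. Cache (old->new): [96 77 67 14]
  7. access 87: MISS. Cache (old->new): [96 77 67 14 87]
  8. access 87: HIT. Cache (old->new): [96 77 67 14 87]
  9. access 67: HIT. Cache (old->new): [96 77 67 14 87]
  10. access 14: HIT. Cache (old->new): [96 77 67 14 87]
  11. access 87: HIT. Cache (old->new): [96 77 67 14 87]
  12. access 14: HIT. Cache (old->new): [96 77 67 14 87]
  13. access 87: HIT. Cache (old->new): [96 77 67 14 87]
  14. access 87: HIT. Cache (old->new): [96 77 67 14 87]
  15. access 14: HIT. Cache (old->new): [96 77 67 14 87]
  16. access 87: HIT. Cache (old->new): [96 77 67 14 87]
  17. access 14: HIT. Cache (old->new): [96 77 67 14 87]
  18. access 87: HIT. Cache (old->new): [96 77 67 14 87]
  19. access 14: HIT. Cache (old->new): [96 77 67 14 87]
  20. access 14: HIT. Cache (old->new): [96 77 67 14 87]
  21. access 14: HIT. Cache (old->new): [96 77 67 14 87]
  22. access 87: HIT. Cache (old->new): [96 77 67 14 87]
  23. access 14: HIT. Cache (old->new): [96 77 67 14 87]
  24. access 14: HIT. Cache (old->new): [96 77 67 14 87]
  25. access 77: HIT. Cache (old->new): [96 77 67 14 87]
  26. access 14: HIT. Cache (old->new): [96 77 67 14 87]
  27. access 14: HIT. Cache (old->new): [96 77 67 14 87]
  28. access 87: HIT. Cache (old->new): [96 77 67 14 87]
  29. access 14: HIT. Cache (old->new): [96 77 67 14 87]
  30. access 96: HIT. Cache (old->new): [96 77 67 14 87]
  31. access 14: HIT. Cache (old->new): [96 77 67 14 87]
  32. access 14: HIT. Cache (old->new): [96 77 67 14 87]
  33. access 90: MISS, evict 96. Cache (old->new): [77 67 14 87 90]
Total: 27 hits, 6 misses, 1 evictions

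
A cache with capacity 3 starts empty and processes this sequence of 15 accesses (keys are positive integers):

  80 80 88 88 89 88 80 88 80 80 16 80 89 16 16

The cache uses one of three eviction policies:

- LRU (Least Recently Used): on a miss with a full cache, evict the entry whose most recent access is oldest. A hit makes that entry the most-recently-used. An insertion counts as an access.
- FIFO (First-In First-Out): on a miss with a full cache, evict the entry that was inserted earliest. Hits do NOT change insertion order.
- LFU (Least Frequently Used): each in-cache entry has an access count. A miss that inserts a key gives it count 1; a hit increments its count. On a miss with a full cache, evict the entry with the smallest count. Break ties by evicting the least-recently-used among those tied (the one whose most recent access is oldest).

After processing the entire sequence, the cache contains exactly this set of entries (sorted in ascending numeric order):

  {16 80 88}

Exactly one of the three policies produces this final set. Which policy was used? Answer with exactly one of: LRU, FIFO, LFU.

Simulating under each policy and comparing final sets:
  LRU: final set = {16 80 89} -> differs
  FIFO: final set = {16 80 89} -> differs
  LFU: final set = {16 80 88} -> MATCHES target
Only LFU produces the target set.

Answer: LFU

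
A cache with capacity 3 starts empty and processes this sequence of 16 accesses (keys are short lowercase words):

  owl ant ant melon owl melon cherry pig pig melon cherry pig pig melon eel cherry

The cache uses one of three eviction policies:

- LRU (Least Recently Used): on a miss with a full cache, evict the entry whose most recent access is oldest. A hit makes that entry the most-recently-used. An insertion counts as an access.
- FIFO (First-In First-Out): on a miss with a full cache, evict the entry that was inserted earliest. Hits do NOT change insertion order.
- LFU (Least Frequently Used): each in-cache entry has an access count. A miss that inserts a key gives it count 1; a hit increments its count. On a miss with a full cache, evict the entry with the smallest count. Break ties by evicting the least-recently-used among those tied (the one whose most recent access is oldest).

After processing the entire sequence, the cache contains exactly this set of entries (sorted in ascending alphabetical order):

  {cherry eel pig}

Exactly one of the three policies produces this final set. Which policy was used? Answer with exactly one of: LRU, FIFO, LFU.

Answer: FIFO

Derivation:
Simulating under each policy and comparing final sets:
  LRU: final set = {cherry eel melon} -> differs
  FIFO: final set = {cherry eel pig} -> MATCHES target
  LFU: final set = {cherry melon pig} -> differs
Only FIFO produces the target set.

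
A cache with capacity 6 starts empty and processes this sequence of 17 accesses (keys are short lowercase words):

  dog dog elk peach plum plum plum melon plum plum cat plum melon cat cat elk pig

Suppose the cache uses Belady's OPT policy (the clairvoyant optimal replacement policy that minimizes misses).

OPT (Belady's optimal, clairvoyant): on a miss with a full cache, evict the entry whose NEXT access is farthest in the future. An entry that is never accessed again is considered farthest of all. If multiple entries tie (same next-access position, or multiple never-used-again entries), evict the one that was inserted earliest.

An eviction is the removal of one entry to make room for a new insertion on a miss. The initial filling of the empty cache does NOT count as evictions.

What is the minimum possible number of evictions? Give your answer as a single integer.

Answer: 1

Derivation:
OPT (Belady) simulation (capacity=6):
  1. access dog: MISS. Cache: [dog]
  2. access dog: HIT. Next use of dog: never. Cache: [dog]
  3. access elk: MISS. Cache: [dog elk]
  4. access peach: MISS. Cache: [dog elk peach]
  5. access plum: MISS. Cache: [dog elk peach plum]
  6. access plum: HIT. Next use of plum: step 7. Cache: [dog elk peach plum]
  7. access plum: HIT. Next use of plum: step 9. Cache: [dog elk peach plum]
  8. access melon: MISS. Cache: [dog elk peach plum melon]
  9. access plum: HIT. Next use of plum: step 10. Cache: [dog elk peach plum melon]
  10. access plum: HIT. Next use of plum: step 12. Cache: [dog elk peach plum melon]
  11. access cat: MISS. Cache: [dog elk peach plum melon cat]
  12. access plum: HIT. Next use of plum: never. Cache: [dog elk peach plum melon cat]
  13. access melon: HIT. Next use of melon: never. Cache: [dog elk peach plum melon cat]
  14. access cat: HIT. Next use of cat: step 15. Cache: [dog elk peach plum melon cat]
  15. access cat: HIT. Next use of cat: never. Cache: [dog elk peach plum melon cat]
  16. access elk: HIT. Next use of elk: never. Cache: [dog elk peach plum melon cat]
  17. access pig: MISS, evict dog (next use: never). Cache: [elk peach plum melon cat pig]
Total: 10 hits, 7 misses, 1 evictions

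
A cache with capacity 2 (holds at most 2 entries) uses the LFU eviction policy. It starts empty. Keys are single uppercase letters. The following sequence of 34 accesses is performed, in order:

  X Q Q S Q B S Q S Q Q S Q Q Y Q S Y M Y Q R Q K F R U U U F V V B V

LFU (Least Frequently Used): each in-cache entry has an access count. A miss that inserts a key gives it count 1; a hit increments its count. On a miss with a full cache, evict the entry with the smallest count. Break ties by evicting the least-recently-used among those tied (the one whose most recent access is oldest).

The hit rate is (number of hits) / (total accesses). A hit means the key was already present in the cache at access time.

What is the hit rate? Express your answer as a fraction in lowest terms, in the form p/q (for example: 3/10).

Answer: 15/34

Derivation:
LFU simulation (capacity=2):
  1. access X: MISS. Cache: [X(c=1)]
  2. access Q: MISS. Cache: [X(c=1) Q(c=1)]
  3. access Q: HIT, count now 2. Cache: [X(c=1) Q(c=2)]
  4. access S: MISS, evict X(c=1). Cache: [S(c=1) Q(c=2)]
  5. access Q: HIT, count now 3. Cache: [S(c=1) Q(c=3)]
  6. access B: MISS, evict S(c=1). Cache: [B(c=1) Q(c=3)]
  7. access S: MISS, evict B(c=1). Cache: [S(c=1) Q(c=3)]
  8. access Q: HIT, count now 4. Cache: [S(c=1) Q(c=4)]
  9. access S: HIT, count now 2. Cache: [S(c=2) Q(c=4)]
  10. access Q: HIT, count now 5. Cache: [S(c=2) Q(c=5)]
  11. access Q: HIT, count now 6. Cache: [S(c=2) Q(c=6)]
  12. access S: HIT, count now 3. Cache: [S(c=3) Q(c=6)]
  13. access Q: HIT, count now 7. Cache: [S(c=3) Q(c=7)]
  14. access Q: HIT, count now 8. Cache: [S(c=3) Q(c=8)]
  15. access Y: MISS, evict S(c=3). Cache: [Y(c=1) Q(c=8)]
  16. access Q: HIT, count now 9. Cache: [Y(c=1) Q(c=9)]
  17. access S: MISS, evict Y(c=1). Cache: [S(c=1) Q(c=9)]
  18. access Y: MISS, evict S(c=1). Cache: [Y(c=1) Q(c=9)]
  19. access M: MISS, evict Y(c=1). Cache: [M(c=1) Q(c=9)]
  20. access Y: MISS, evict M(c=1). Cache: [Y(c=1) Q(c=9)]
  21. access Q: HIT, count now 10. Cache: [Y(c=1) Q(c=10)]
  22. access R: MISS, evict Y(c=1). Cache: [R(c=1) Q(c=10)]
  23. access Q: HIT, count now 11. Cache: [R(c=1) Q(c=11)]
  24. access K: MISS, evict R(c=1). Cache: [K(c=1) Q(c=11)]
  25. access F: MISS, evict K(c=1). Cache: [F(c=1) Q(c=11)]
  26. access R: MISS, evict F(c=1). Cache: [R(c=1) Q(c=11)]
  27. access U: MISS, evict R(c=1). Cache: [U(c=1) Q(c=11)]
  28. access U: HIT, count now 2. Cache: [U(c=2) Q(c=11)]
  29. access U: HIT, count now 3. Cache: [U(c=3) Q(c=11)]
  30. access F: MISS, evict U(c=3). Cache: [F(c=1) Q(c=11)]
  31. access V: MISS, evict F(c=1). Cache: [V(c=1) Q(c=11)]
  32. access V: HIT, count now 2. Cache: [V(c=2) Q(c=11)]
  33. access B: MISS, evict V(c=2). Cache: [B(c=1) Q(c=11)]
  34. access V: MISS, evict B(c=1). Cache: [V(c=1) Q(c=11)]
Total: 15 hits, 19 misses, 17 evictions

Hit rate = 15/34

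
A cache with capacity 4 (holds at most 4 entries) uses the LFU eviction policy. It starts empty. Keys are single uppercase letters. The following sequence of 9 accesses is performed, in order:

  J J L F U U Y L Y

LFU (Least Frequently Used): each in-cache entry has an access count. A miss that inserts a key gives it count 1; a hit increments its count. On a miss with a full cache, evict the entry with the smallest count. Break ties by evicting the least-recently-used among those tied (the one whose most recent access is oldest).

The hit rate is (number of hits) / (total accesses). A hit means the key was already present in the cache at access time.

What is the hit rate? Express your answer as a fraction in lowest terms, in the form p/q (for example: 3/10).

Answer: 1/3

Derivation:
LFU simulation (capacity=4):
  1. access J: MISS. Cache: [J(c=1)]
  2. access J: HIT, count now 2. Cache: [J(c=2)]
  3. access L: MISS. Cache: [L(c=1) J(c=2)]
  4. access F: MISS. Cache: [L(c=1) F(c=1) J(c=2)]
  5. access U: MISS. Cache: [L(c=1) F(c=1) U(c=1) J(c=2)]
  6. access U: HIT, count now 2. Cache: [L(c=1) F(c=1) J(c=2) U(c=2)]
  7. access Y: MISS, evict L(c=1). Cache: [F(c=1) Y(c=1) J(c=2) U(c=2)]
  8. access L: MISS, evict F(c=1). Cache: [Y(c=1) L(c=1) J(c=2) U(c=2)]
  9. access Y: HIT, count now 2. Cache: [L(c=1) J(c=2) U(c=2) Y(c=2)]
Total: 3 hits, 6 misses, 2 evictions

Hit rate = 3/9 = 1/3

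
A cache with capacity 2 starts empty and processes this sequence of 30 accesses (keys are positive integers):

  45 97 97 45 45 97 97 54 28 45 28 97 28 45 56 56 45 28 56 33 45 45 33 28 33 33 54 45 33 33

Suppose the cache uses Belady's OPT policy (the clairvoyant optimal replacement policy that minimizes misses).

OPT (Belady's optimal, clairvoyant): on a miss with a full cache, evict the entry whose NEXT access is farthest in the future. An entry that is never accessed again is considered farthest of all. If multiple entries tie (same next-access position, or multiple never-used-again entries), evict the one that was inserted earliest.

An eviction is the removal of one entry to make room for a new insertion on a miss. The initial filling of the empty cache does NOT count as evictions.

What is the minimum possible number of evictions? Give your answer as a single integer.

Answer: 11

Derivation:
OPT (Belady) simulation (capacity=2):
  1. access 45: MISS. Cache: [45]
  2. access 97: MISS. Cache: [45 97]
  3. access 97: HIT. Next use of 97: step 6. Cache: [45 97]
  4. access 45: HIT. Next use of 45: step 5. Cache: [45 97]
  5. access 45: HIT. Next use of 45: step 10. Cache: [45 97]
  6. access 97: HIT. Next use of 97: step 7. Cache: [45 97]
  7. access 97: HIT. Next use of 97: step 12. Cache: [45 97]
  8. access 54: MISS, evict 97 (next use: step 12). Cache: [45 54]
  9. access 28: MISS, evict 54 (next use: step 27). Cache: [45 28]
  10. access 45: HIT. Next use of 45: step 14. Cache: [45 28]
  11. access 28: HIT. Next use of 28: step 13. Cache: [45 28]
  12. access 97: MISS, evict 45 (next use: step 14). Cache: [28 97]
  13. access 28: HIT. Next use of 28: step 18. Cache: [28 97]
  14. access 45: MISS, evict 97 (next use: never). Cache: [28 45]
  15. access 56: MISS, evict 28 (next use: step 18). Cache: [45 56]
  16. access 56: HIT. Next use of 56: step 19. Cache: [45 56]
  17. access 45: HIT. Next use of 45: step 21. Cache: [45 56]
  18. access 28: MISS, evict 45 (next use: step 21). Cache: [56 28]
  19. access 56: HIT. Next use of 56: never. Cache: [56 28]
  20. access 33: MISS, evict 56 (next use: never). Cache: [28 33]
  21. access 45: MISS, evict 28 (next use: step 24). Cache: [33 45]
  22. access 45: HIT. Next use of 45: step 28. Cache: [33 45]
  23. access 33: HIT. Next use of 33: step 25. Cache: [33 45]
  24. access 28: MISS, evict 45 (next use: step 28). Cache: [33 28]
  25. access 33: HIT. Next use of 33: step 26. Cache: [33 28]
  26. access 33: HIT. Next use of 33: step 29. Cache: [33 28]
  27. access 54: MISS, evict 28 (next use: never). Cache: [33 54]
  28. access 45: MISS, evict 54 (next use: never). Cache: [33 45]
  29. access 33: HIT. Next use of 33: step 30. Cache: [33 45]
  30. access 33: HIT. Next use of 33: never. Cache: [33 45]
Total: 17 hits, 13 misses, 11 evictions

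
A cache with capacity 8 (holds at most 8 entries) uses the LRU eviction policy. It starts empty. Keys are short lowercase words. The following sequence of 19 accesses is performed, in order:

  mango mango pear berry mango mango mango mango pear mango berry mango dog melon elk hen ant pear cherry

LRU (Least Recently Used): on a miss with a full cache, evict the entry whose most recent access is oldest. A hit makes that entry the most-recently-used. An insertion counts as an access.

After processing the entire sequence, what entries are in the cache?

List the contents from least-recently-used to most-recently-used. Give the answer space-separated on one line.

LRU simulation (capacity=8):
  1. access mango: MISS. Cache (LRU->MRU): [mango]
  2. access mango: HIT. Cache (LRU->MRU): [mango]
  3. access pear: MISS. Cache (LRU->MRU): [mango pear]
  4. access berry: MISS. Cache (LRU->MRU): [mango pear berry]
  5. access mango: HIT. Cache (LRU->MRU): [pear berry mango]
  6. access mango: HIT. Cache (LRU->MRU): [pear berry mango]
  7. access mango: HIT. Cache (LRU->MRU): [pear berry mango]
  8. access mango: HIT. Cache (LRU->MRU): [pear berry mango]
  9. access pear: HIT. Cache (LRU->MRU): [berry mango pear]
  10. access mango: HIT. Cache (LRU->MRU): [berry pear mango]
  11. access berry: HIT. Cache (LRU->MRU): [pear mango berry]
  12. access mango: HIT. Cache (LRU->MRU): [pear berry mango]
  13. access dog: MISS. Cache (LRU->MRU): [pear berry mango dog]
  14. access melon: MISS. Cache (LRU->MRU): [pear berry mango dog melon]
  15. access elk: MISS. Cache (LRU->MRU): [pear berry mango dog melon elk]
  16. access hen: MISS. Cache (LRU->MRU): [pear berry mango dog melon elk hen]
  17. access ant: MISS. Cache (LRU->MRU): [pear berry mango dog melon elk hen ant]
  18. access pear: HIT. Cache (LRU->MRU): [berry mango dog melon elk hen ant pear]
  19. access cherry: MISS, evict berry. Cache (LRU->MRU): [mango dog melon elk hen ant pear cherry]
Total: 10 hits, 9 misses, 1 evictions

Answer: mango dog melon elk hen ant pear cherry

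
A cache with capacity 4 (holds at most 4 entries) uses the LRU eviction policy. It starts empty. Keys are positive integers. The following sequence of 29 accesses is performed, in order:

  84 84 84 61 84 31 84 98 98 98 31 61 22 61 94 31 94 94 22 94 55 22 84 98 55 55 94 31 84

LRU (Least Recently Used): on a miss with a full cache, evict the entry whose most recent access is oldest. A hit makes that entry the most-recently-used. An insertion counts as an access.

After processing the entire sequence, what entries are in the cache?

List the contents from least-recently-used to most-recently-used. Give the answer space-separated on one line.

LRU simulation (capacity=4):
  1. access 84: MISS. Cache (LRU->MRU): [84]
  2. access 84: HIT. Cache (LRU->MRU): [84]
  3. access 84: HIT. Cache (LRU->MRU): [84]
  4. access 61: MISS. Cache (LRU->MRU): [84 61]
  5. access 84: HIT. Cache (LRU->MRU): [61 84]
  6. access 31: MISS. Cache (LRU->MRU): [61 84 31]
  7. access 84: HIT. Cache (LRU->MRU): [61 31 84]
  8. access 98: MISS. Cache (LRU->MRU): [61 31 84 98]
  9. access 98: HIT. Cache (LRU->MRU): [61 31 84 98]
  10. access 98: HIT. Cache (LRU->MRU): [61 31 84 98]
  11. access 31: HIT. Cache (LRU->MRU): [61 84 98 31]
  12. access 61: HIT. Cache (LRU->MRU): [84 98 31 61]
  13. access 22: MISS, evict 84. Cache (LRU->MRU): [98 31 61 22]
  14. access 61: HIT. Cache (LRU->MRU): [98 31 22 61]
  15. access 94: MISS, evict 98. Cache (LRU->MRU): [31 22 61 94]
  16. access 31: HIT. Cache (LRU->MRU): [22 61 94 31]
  17. access 94: HIT. Cache (LRU->MRU): [22 61 31 94]
  18. access 94: HIT. Cache (LRU->MRU): [22 61 31 94]
  19. access 22: HIT. Cache (LRU->MRU): [61 31 94 22]
  20. access 94: HIT. Cache (LRU->MRU): [61 31 22 94]
  21. access 55: MISS, evict 61. Cache (LRU->MRU): [31 22 94 55]
  22. access 22: HIT. Cache (LRU->MRU): [31 94 55 22]
  23. access 84: MISS, evict 31. Cache (LRU->MRU): [94 55 22 84]
  24. access 98: MISS, evict 94. Cache (LRU->MRU): [55 22 84 98]
  25. access 55: HIT. Cache (LRU->MRU): [22 84 98 55]
  26. access 55: HIT. Cache (LRU->MRU): [22 84 98 55]
  27. access 94: MISS, evict 22. Cache (LRU->MRU): [84 98 55 94]
  28. access 31: MISS, evict 84. Cache (LRU->MRU): [98 55 94 31]
  29. access 84: MISS, evict 98. Cache (LRU->MRU): [55 94 31 84]
Total: 17 hits, 12 misses, 8 evictions

Answer: 55 94 31 84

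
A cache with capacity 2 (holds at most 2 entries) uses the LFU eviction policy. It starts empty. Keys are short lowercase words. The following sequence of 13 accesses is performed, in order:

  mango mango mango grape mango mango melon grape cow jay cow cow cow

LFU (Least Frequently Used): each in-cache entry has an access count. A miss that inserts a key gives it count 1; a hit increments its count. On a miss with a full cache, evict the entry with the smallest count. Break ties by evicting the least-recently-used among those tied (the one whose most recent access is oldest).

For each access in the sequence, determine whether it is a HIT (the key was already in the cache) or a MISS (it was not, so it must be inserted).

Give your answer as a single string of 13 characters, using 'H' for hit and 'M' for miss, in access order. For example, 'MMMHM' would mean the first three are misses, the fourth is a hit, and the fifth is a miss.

Answer: MHHMHHMMMMMHH

Derivation:
LFU simulation (capacity=2):
  1. access mango: MISS. Cache: [mango(c=1)]
  2. access mango: HIT, count now 2. Cache: [mango(c=2)]
  3. access mango: HIT, count now 3. Cache: [mango(c=3)]
  4. access grape: MISS. Cache: [grape(c=1) mango(c=3)]
  5. access mango: HIT, count now 4. Cache: [grape(c=1) mango(c=4)]
  6. access mango: HIT, count now 5. Cache: [grape(c=1) mango(c=5)]
  7. access melon: MISS, evict grape(c=1). Cache: [melon(c=1) mango(c=5)]
  8. access grape: MISS, evict melon(c=1). Cache: [grape(c=1) mango(c=5)]
  9. access cow: MISS, evict grape(c=1). Cache: [cow(c=1) mango(c=5)]
  10. access jay: MISS, evict cow(c=1). Cache: [jay(c=1) mango(c=5)]
  11. access cow: MISS, evict jay(c=1). Cache: [cow(c=1) mango(c=5)]
  12. access cow: HIT, count now 2. Cache: [cow(c=2) mango(c=5)]
  13. access cow: HIT, count now 3. Cache: [cow(c=3) mango(c=5)]
Total: 6 hits, 7 misses, 5 evictions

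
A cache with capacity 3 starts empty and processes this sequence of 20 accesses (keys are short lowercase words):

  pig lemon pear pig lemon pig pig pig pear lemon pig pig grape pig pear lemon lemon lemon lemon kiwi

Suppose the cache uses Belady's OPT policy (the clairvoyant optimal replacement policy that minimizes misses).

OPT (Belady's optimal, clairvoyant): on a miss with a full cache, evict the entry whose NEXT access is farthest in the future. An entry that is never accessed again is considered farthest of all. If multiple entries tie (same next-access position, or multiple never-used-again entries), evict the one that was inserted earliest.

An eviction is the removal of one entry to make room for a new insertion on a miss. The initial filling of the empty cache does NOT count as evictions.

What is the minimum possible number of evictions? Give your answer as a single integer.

Answer: 3

Derivation:
OPT (Belady) simulation (capacity=3):
  1. access pig: MISS. Cache: [pig]
  2. access lemon: MISS. Cache: [pig lemon]
  3. access pear: MISS. Cache: [pig lemon pear]
  4. access pig: HIT. Next use of pig: step 6. Cache: [pig lemon pear]
  5. access lemon: HIT. Next use of lemon: step 10. Cache: [pig lemon pear]
  6. access pig: HIT. Next use of pig: step 7. Cache: [pig lemon pear]
  7. access pig: HIT. Next use of pig: step 8. Cache: [pig lemon pear]
  8. access pig: HIT. Next use of pig: step 11. Cache: [pig lemon pear]
  9. access pear: HIT. Next use of pear: step 15. Cache: [pig lemon pear]
  10. access lemon: HIT. Next use of lemon: step 16. Cache: [pig lemon pear]
  11. access pig: HIT. Next use of pig: step 12. Cache: [pig lemon pear]
  12. access pig: HIT. Next use of pig: step 14. Cache: [pig lemon pear]
  13. access grape: MISS, evict lemon (next use: step 16). Cache: [pig pear grape]
  14. access pig: HIT. Next use of pig: never. Cache: [pig pear grape]
  15. access pear: HIT. Next use of pear: never. Cache: [pig pear grape]
  16. access lemon: MISS, evict pig (next use: never). Cache: [pear grape lemon]
  17. access lemon: HIT. Next use of lemon: step 18. Cache: [pear grape lemon]
  18. access lemon: HIT. Next use of lemon: step 19. Cache: [pear grape lemon]
  19. access lemon: HIT. Next use of lemon: never. Cache: [pear grape lemon]
  20. access kiwi: MISS, evict pear (next use: never). Cache: [grape lemon kiwi]
Total: 14 hits, 6 misses, 3 evictions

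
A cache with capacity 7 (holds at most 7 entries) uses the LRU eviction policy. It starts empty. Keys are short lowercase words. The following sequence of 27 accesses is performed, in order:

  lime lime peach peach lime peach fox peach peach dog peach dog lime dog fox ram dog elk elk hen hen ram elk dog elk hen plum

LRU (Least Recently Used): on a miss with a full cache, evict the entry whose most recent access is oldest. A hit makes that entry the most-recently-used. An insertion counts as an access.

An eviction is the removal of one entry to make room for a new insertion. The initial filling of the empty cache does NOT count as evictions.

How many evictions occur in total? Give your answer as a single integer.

Answer: 1

Derivation:
LRU simulation (capacity=7):
  1. access lime: MISS. Cache (LRU->MRU): [lime]
  2. access lime: HIT. Cache (LRU->MRU): [lime]
  3. access peach: MISS. Cache (LRU->MRU): [lime peach]
  4. access peach: HIT. Cache (LRU->MRU): [lime peach]
  5. access lime: HIT. Cache (LRU->MRU): [peach lime]
  6. access peach: HIT. Cache (LRU->MRU): [lime peach]
  7. access fox: MISS. Cache (LRU->MRU): [lime peach fox]
  8. access peach: HIT. Cache (LRU->MRU): [lime fox peach]
  9. access peach: HIT. Cache (LRU->MRU): [lime fox peach]
  10. access dog: MISS. Cache (LRU->MRU): [lime fox peach dog]
  11. access peach: HIT. Cache (LRU->MRU): [lime fox dog peach]
  12. access dog: HIT. Cache (LRU->MRU): [lime fox peach dog]
  13. access lime: HIT. Cache (LRU->MRU): [fox peach dog lime]
  14. access dog: HIT. Cache (LRU->MRU): [fox peach lime dog]
  15. access fox: HIT. Cache (LRU->MRU): [peach lime dog fox]
  16. access ram: MISS. Cache (LRU->MRU): [peach lime dog fox ram]
  17. access dog: HIT. Cache (LRU->MRU): [peach lime fox ram dog]
  18. access elk: MISS. Cache (LRU->MRU): [peach lime fox ram dog elk]
  19. access elk: HIT. Cache (LRU->MRU): [peach lime fox ram dog elk]
  20. access hen: MISS. Cache (LRU->MRU): [peach lime fox ram dog elk hen]
  21. access hen: HIT. Cache (LRU->MRU): [peach lime fox ram dog elk hen]
  22. access ram: HIT. Cache (LRU->MRU): [peach lime fox dog elk hen ram]
  23. access elk: HIT. Cache (LRU->MRU): [peach lime fox dog hen ram elk]
  24. access dog: HIT. Cache (LRU->MRU): [peach lime fox hen ram elk dog]
  25. access elk: HIT. Cache (LRU->MRU): [peach lime fox hen ram dog elk]
  26. access hen: HIT. Cache (LRU->MRU): [peach lime fox ram dog elk hen]
  27. access plum: MISS, evict peach. Cache (LRU->MRU): [lime fox ram dog elk hen plum]
Total: 19 hits, 8 misses, 1 evictions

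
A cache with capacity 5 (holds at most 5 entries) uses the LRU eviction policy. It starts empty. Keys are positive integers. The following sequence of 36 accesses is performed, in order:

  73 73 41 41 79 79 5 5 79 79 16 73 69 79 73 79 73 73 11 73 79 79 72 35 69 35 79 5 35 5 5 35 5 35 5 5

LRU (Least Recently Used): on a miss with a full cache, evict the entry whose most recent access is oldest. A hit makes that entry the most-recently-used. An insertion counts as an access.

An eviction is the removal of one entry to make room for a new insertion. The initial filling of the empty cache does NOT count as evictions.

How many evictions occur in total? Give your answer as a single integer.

Answer: 6

Derivation:
LRU simulation (capacity=5):
  1. access 73: MISS. Cache (LRU->MRU): [73]
  2. access 73: HIT. Cache (LRU->MRU): [73]
  3. access 41: MISS. Cache (LRU->MRU): [73 41]
  4. access 41: HIT. Cache (LRU->MRU): [73 41]
  5. access 79: MISS. Cache (LRU->MRU): [73 41 79]
  6. access 79: HIT. Cache (LRU->MRU): [73 41 79]
  7. access 5: MISS. Cache (LRU->MRU): [73 41 79 5]
  8. access 5: HIT. Cache (LRU->MRU): [73 41 79 5]
  9. access 79: HIT. Cache (LRU->MRU): [73 41 5 79]
  10. access 79: HIT. Cache (LRU->MRU): [73 41 5 79]
  11. access 16: MISS. Cache (LRU->MRU): [73 41 5 79 16]
  12. access 73: HIT. Cache (LRU->MRU): [41 5 79 16 73]
  13. access 69: MISS, evict 41. Cache (LRU->MRU): [5 79 16 73 69]
  14. access 79: HIT. Cache (LRU->MRU): [5 16 73 69 79]
  15. access 73: HIT. Cache (LRU->MRU): [5 16 69 79 73]
  16. access 79: HIT. Cache (LRU->MRU): [5 16 69 73 79]
  17. access 73: HIT. Cache (LRU->MRU): [5 16 69 79 73]
  18. access 73: HIT. Cache (LRU->MRU): [5 16 69 79 73]
  19. access 11: MISS, evict 5. Cache (LRU->MRU): [16 69 79 73 11]
  20. access 73: HIT. Cache (LRU->MRU): [16 69 79 11 73]
  21. access 79: HIT. Cache (LRU->MRU): [16 69 11 73 79]
  22. access 79: HIT. Cache (LRU->MRU): [16 69 11 73 79]
  23. access 72: MISS, evict 16. Cache (LRU->MRU): [69 11 73 79 72]
  24. access 35: MISS, evict 69. Cache (LRU->MRU): [11 73 79 72 35]
  25. access 69: MISS, evict 11. Cache (LRU->MRU): [73 79 72 35 69]
  26. access 35: HIT. Cache (LRU->MRU): [73 79 72 69 35]
  27. access 79: HIT. Cache (LRU->MRU): [73 72 69 35 79]
  28. access 5: MISS, evict 73. Cache (LRU->MRU): [72 69 35 79 5]
  29. access 35: HIT. Cache (LRU->MRU): [72 69 79 5 35]
  30. access 5: HIT. Cache (LRU->MRU): [72 69 79 35 5]
  31. access 5: HIT. Cache (LRU->MRU): [72 69 79 35 5]
  32. access 35: HIT. Cache (LRU->MRU): [72 69 79 5 35]
  33. access 5: HIT. Cache (LRU->MRU): [72 69 79 35 5]
  34. access 35: HIT. Cache (LRU->MRU): [72 69 79 5 35]
  35. access 5: HIT. Cache (LRU->MRU): [72 69 79 35 5]
  36. access 5: HIT. Cache (LRU->MRU): [72 69 79 35 5]
Total: 25 hits, 11 misses, 6 evictions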